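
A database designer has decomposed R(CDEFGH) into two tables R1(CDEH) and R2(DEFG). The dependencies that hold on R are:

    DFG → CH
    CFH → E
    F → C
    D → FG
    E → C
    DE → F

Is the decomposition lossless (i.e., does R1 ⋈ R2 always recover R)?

Common attributes: R1 ∩ R2 = {DE}.
Closure of {DE}: D → FG applies, adding FG; E → C applies, adding C; DFG → CH applies, adding H. So (DE)⁺ = {CDEFGH}.
This closure contains every attribute of R1, so R1 ∩ R2 → R1. The join is lossless.

Yes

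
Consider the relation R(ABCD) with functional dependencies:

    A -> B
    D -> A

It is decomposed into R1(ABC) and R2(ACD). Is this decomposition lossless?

Common attributes: R1 ∩ R2 = {AC}.
Closure of {AC}: A → B applies, adding B. So (AC)⁺ = {ABC}.
This closure contains every attribute of R1, so R1 ∩ R2 → R1. The join is lossless.

Yes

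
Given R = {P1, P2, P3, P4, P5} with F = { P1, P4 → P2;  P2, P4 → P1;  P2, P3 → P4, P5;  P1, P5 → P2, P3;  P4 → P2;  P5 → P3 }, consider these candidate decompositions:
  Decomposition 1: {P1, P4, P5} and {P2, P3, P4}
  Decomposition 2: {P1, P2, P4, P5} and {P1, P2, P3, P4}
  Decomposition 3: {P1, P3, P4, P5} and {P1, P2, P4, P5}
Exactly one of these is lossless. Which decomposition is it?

Decomposition 1: common = {P4}, closure = {P1, P2, P4} → lossy.
Decomposition 2: common = {P1, P2, P4}, closure = {P1, P2, P4} → lossy.
Decomposition 3: common = {P1, P4, P5}, closure = {P1, P2, P3, P4, P5} → lossless.

Decomposition 3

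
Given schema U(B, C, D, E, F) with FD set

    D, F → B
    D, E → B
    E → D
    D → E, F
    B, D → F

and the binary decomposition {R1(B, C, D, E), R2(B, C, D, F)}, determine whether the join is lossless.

Yes

Common attributes: R1 ∩ R2 = {B, C, D}.
Closure of {B, C, D}: D → E, F applies, adding E, F. So (B, C, D)⁺ = {B, C, D, E, F}.
This closure contains every attribute of R1, so R1 ∩ R2 → R1. The join is lossless.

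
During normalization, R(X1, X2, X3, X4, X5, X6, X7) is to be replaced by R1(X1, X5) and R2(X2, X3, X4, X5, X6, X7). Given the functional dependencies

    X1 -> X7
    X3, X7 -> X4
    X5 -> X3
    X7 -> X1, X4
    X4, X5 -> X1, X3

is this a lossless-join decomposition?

No

Common attributes: R1 ∩ R2 = {X5}.
Closure of {X5}: X5 → X3 applies, adding X3. So (X5)⁺ = {X3, X5}.
The closure contains neither all of R1 = {X1, X5} nor all of R2 = {X2, X3, X4, X5, X6, X7}, so the common attributes are not a superkey of either fragment. The join is lossy.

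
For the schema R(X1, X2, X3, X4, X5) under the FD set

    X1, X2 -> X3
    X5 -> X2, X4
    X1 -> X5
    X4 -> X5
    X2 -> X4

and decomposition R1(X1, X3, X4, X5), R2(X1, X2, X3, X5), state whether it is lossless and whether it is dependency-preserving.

lossless and dependency-preserving

Lossless test: (X1, X3, X5)⁺ = {X1, X2, X3, X4, X5}, which contains all of one fragment — lossless.
Dependency preservation: X5 → X2, X4; X2 → X4 are not contained in any single fragment, but the restricted closure of each left-hand side across the fragments still reaches the right-hand side; the remaining FDs each lie inside some fragment. All dependencies are preserved.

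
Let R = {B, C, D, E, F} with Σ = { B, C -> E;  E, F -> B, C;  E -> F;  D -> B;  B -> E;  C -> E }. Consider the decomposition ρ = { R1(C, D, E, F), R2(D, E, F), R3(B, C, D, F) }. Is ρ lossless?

Yes

Chase test. Columns are B, C, D, E, F; row i has aⱼ where attribute j ∈ Ri, else bᵢⱼ.
Initial tableau (one row per fragment):
  row 1: b11 a2 a3 a4 a5
  row 2: b21 b22 a3 a4 a5
  row 3: a1 a2 a3 b34 a5
Rows 1 and 2 agree on E, F; apply E, F→B, C and equate their B, C entries.
Rows 1 and 3 agree on D; apply D→B and equate their B entries.
Rows 1 and 3 agree on B; apply B→E and equate their E entries.
Row 1 is now all distinguished symbols — the join is lossless.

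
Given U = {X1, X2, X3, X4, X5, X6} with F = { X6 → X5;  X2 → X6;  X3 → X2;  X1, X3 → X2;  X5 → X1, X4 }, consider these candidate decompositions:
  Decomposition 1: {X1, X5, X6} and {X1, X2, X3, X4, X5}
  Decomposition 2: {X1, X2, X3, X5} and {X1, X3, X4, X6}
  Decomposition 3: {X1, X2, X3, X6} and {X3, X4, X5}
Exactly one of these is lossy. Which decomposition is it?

Decomposition 1

Decomposition 1: common = {X1, X5}, closure = {X1, X4, X5} → lossy.
Decomposition 2: common = {X1, X3}, closure = {X1, X2, X3, X4, X5, X6} → lossless.
Decomposition 3: common = {X3}, closure = {X1, X2, X3, X4, X5, X6} → lossless.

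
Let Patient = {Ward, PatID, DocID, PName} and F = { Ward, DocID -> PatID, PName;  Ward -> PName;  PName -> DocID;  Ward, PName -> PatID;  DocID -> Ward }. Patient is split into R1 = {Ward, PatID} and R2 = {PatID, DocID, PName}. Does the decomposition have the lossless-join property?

Common attributes: R1 ∩ R2 = {PatID}.
No dependency enlarges {PatID}, so (PatID)⁺ = {PatID}.
The closure contains neither all of R1 = {Ward, PatID} nor all of R2 = {PatID, DocID, PName}, so the common attributes are not a superkey of either fragment. The join is lossy.

No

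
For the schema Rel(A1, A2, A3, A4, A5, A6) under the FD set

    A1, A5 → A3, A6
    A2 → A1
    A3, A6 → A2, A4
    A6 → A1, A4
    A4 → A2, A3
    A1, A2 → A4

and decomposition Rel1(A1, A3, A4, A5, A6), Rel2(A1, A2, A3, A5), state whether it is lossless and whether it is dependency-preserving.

Lossless test: (A1, A3, A5)⁺ = {A1, A2, A3, A4, A5, A6}, which contains all of one fragment — lossless.
Dependency preservation: the restricted closure of {A3, A6} across the fragments never reaches {A2, A4}, so A3, A6 → A2, A4 cannot be enforced without a join — not preserved.

lossless but not dependency-preserving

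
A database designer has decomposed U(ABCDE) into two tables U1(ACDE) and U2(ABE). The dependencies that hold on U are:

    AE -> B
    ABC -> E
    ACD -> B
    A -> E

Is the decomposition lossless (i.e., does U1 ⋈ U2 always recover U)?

Yes

Common attributes: U1 ∩ U2 = {AE}.
Closure of {AE}: AE → B applies, adding B. So (AE)⁺ = {ABE}.
This closure contains every attribute of U2, so U1 ∩ U2 → U2. The join is lossless.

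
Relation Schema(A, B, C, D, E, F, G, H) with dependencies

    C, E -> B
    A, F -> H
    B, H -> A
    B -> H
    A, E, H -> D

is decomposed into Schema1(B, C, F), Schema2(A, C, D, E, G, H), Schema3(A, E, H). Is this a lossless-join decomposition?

Chase test. Columns are A, B, C, D, E, F, G, H; row i has aⱼ where attribute j ∈ Schemai, else bᵢⱼ.
Initial tableau (one row per fragment):
  row 1: b11 a2 a3 b14 b15 a6 b17 b18
  row 2: a1 b22 a3 a4 a5 b26 a7 a8
  row 3: a1 b32 b33 b34 a5 b36 b37 a8
Rows 2 and 3 agree on A, E, H; apply A, E, H→D and equate their D entries.
No row becomes fully distinguished — the join is lossy.

No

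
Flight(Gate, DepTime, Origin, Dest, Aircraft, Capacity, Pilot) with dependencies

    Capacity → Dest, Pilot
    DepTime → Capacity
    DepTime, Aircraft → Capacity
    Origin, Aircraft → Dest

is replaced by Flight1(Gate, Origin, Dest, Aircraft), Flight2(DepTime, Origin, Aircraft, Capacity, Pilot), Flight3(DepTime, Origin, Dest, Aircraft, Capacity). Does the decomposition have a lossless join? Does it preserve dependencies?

Lossless test (chase): Rows 2 and 3 agree on Capacity; apply Capacity→Dest, Pilot and equate their Dest, Pilot entries. No row becomes fully distinguished — the join is lossy.
Dependency preservation: Capacity → Dest, Pilot is not contained in any single fragment, but the restricted closure of its left-hand side across the fragments still reaches the right-hand side; the remaining FDs each lie inside some fragment. All dependencies are preserved.

lossy but dependency-preserving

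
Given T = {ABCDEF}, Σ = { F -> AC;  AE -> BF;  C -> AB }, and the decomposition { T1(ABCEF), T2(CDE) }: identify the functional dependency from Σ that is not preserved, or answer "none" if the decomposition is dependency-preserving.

none

F → AC lies within T1.
AE → BF lies within T1.
C → AB lies within T1.
Every dependency is enforceable on the fragments, so the decomposition is dependency-preserving.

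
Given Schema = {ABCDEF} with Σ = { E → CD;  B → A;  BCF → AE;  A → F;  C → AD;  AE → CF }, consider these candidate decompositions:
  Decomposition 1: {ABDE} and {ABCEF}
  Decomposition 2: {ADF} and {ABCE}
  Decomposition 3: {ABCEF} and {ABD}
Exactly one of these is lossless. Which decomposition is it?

Decomposition 1: common = {ABE}, closure = {ABCDEF} → lossless.
Decomposition 2: common = {A}, closure = {AF} → lossy.
Decomposition 3: common = {AB}, closure = {ABF} → lossy.

Decomposition 1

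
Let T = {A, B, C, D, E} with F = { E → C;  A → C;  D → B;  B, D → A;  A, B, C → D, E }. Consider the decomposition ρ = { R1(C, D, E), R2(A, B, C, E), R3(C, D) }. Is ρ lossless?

Chase test. Columns are A, B, C, D, E; row i has aⱼ where attribute j ∈ Ri, else bᵢⱼ.
Initial tableau (one row per fragment):
  row 1: b11 b12 a3 a4 a5
  row 2: a1 a2 a3 b24 a5
  row 3: b31 b32 a3 a4 b35
Rows 1 and 3 agree on D; apply D→B and equate their B entries.
Rows 1 and 3 agree on B, D; apply B, D→A and equate their A entries.
Rows 1 and 3 agree on A, B, C; apply A, B, C→D, E and equate their D, E entries.
No row becomes fully distinguished — the join is lossy.

No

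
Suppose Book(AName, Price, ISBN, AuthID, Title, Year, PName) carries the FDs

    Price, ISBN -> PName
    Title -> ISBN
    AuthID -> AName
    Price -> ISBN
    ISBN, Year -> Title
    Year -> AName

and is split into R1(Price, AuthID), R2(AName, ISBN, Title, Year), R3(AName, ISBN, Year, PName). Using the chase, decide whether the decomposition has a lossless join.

No

Chase test. Columns are AName, Price, ISBN, AuthID, Title, Year, PName; row i has aⱼ where attribute j ∈ Ri, else bᵢⱼ.
Initial tableau (one row per fragment):
  row 1: b11 a2 b13 a4 b15 b16 b17
  row 2: a1 b22 a3 b24 a5 a6 b27
  row 3: a1 b32 a3 b34 b35 a6 a7
Rows 2 and 3 agree on ISBN, Year; apply ISBN, Year→Title and equate their Title entries.
No row becomes fully distinguished — the join is lossy.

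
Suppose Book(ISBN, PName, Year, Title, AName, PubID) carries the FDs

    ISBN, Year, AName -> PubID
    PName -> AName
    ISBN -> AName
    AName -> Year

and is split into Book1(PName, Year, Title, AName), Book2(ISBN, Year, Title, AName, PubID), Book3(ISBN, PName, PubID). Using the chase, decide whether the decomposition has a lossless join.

No

Chase test. Columns are ISBN, PName, Year, Title, AName, PubID; row i has aⱼ where attribute j ∈ Booki, else bᵢⱼ.
Initial tableau (one row per fragment):
  row 1: b11 a2 a3 a4 a5 b16
  row 2: a1 b22 a3 a4 a5 a6
  row 3: a1 a2 b33 b34 b35 a6
Rows 1 and 3 agree on PName; apply PName→AName and equate their AName entries.
Rows 1 and 3 agree on AName; apply AName→Year and equate their Year entries.
No row becomes fully distinguished — the join is lossy.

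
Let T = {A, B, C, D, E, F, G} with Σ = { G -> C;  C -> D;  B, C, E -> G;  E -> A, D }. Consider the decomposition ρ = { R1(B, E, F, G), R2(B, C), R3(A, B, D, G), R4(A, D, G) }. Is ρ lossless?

Chase test. Columns are A, B, C, D, E, F, G; row i has aⱼ where attribute j ∈ Ri, else bᵢⱼ.
Initial tableau (one row per fragment):
  row 1: b11 a2 b13 b14 a5 a6 a7
  row 2: b21 a2 a3 b24 b25 b26 b27
  row 3: a1 a2 b33 a4 b35 b36 a7
  row 4: a1 b42 b43 a4 b45 b46 a7
Rows 1 and 3 agree on G; apply G→C and equate their C entries.
Rows 1 and 4 agree on G; apply G→C and equate their C entries.
Rows 1 and 3 agree on C; apply C→D and equate their D entries.
No row becomes fully distinguished — the join is lossy.

No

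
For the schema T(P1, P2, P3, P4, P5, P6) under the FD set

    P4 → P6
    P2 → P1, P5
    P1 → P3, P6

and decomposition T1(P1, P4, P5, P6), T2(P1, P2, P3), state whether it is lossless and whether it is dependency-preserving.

Lossless test: (P1)⁺ = {P1, P3, P6}, which is a superkey of neither fragment — lossy.
Dependency preservation: the restricted closure of {P2} across the fragments never reaches {P1, P5}, so P2 → P1, P5 cannot be enforced without a join — not preserved.

lossy and not dependency-preserving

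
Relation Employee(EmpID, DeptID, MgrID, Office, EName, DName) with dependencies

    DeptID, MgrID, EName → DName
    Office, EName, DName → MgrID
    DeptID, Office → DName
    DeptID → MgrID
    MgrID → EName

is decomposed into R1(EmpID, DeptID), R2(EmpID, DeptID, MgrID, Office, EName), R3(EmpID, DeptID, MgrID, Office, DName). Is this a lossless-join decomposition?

Chase test. Columns are EmpID, DeptID, MgrID, Office, EName, DName; row i has aⱼ where attribute j ∈ Ri, else bᵢⱼ.
Initial tableau (one row per fragment):
  row 1: a1 a2 b13 b14 b15 b16
  row 2: a1 a2 a3 a4 a5 b26
  row 3: a1 a2 a3 a4 b35 a6
Rows 2 and 3 agree on DeptID, Office; apply DeptID, Office→DName and equate their DName entries.
Rows 1 and 2 agree on DeptID; apply DeptID→MgrID and equate their MgrID entries.
Rows 1 and 2 agree on MgrID; apply MgrID→EName and equate their EName entries.
Rows 1 and 3 agree on MgrID; apply MgrID→EName and equate their EName entries.
Rows 1 and 2 agree on DeptID, MgrID, EName; apply DeptID, MgrID, EName→DName and equate their DName entries.
Row 2 is now all distinguished symbols — the join is lossless.

Yes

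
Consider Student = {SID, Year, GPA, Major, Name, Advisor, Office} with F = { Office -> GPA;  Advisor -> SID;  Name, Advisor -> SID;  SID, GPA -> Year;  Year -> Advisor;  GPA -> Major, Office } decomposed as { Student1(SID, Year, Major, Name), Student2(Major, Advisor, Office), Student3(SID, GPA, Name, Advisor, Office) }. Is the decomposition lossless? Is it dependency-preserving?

Lossless test (chase): Rows 2 and 3 agree on Office; apply Office→GPA and equate their GPA entries. Rows 2 and 3 agree on Advisor; apply Advisor→SID and equate their SID entries. Rows 2 and 3 agree on SID, GPA; apply SID, GPA→Year and equate their Year entries. Rows 2 and 3 agree on GPA; apply GPA→Major, Office and equate their Major, Office entries. No row becomes fully distinguished — the join is lossy.
Dependency preservation: the restricted closure of {SID, GPA} across the fragments never reaches {Year}, so SID, GPA → Year cannot be enforced without a join — not preserved.

lossy and not dependency-preserving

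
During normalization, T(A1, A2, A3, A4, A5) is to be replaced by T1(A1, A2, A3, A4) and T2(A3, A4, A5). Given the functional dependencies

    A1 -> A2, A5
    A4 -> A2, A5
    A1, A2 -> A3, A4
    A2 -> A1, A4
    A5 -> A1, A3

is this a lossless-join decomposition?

Common attributes: T1 ∩ T2 = {A3, A4}.
Closure of {A3, A4}: A4 → A2, A5 applies, adding A2, A5; A2 → A1, A4 applies, adding A1. So (A3, A4)⁺ = {A1, A2, A3, A4, A5}.
This closure contains every attribute of T1, so T1 ∩ T2 → T1. The join is lossless.

Yes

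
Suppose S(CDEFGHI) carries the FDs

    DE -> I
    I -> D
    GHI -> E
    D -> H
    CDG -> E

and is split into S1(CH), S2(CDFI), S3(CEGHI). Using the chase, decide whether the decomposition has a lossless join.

No

Chase test. Columns are CDEFGHI; row i has aⱼ where attribute j ∈ Si, else bᵢⱼ.
Initial tableau (one row per fragment):
  row 1: a1 b12 b13 b14 b15 a6 b17
  row 2: a1 a2 b23 a4 b25 b26 a7
  row 3: a1 b32 a3 b34 a5 a6 a7
Rows 2 and 3 agree on I; apply I→D and equate their D entries.
Rows 2 and 3 agree on D; apply D→H and equate their H entries.
No row becomes fully distinguished — the join is lossy.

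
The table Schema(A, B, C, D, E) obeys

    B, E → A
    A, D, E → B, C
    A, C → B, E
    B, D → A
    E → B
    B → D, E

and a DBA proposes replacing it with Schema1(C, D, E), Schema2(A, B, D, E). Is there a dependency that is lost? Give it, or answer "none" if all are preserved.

Check A, C → B, E: no single fragment contains all of {A, B, C, E}, and the restricted closure of {A, C} across the fragments never reaches {B, E}.
B, E → A is preserved.
A, D, E → B, C is preserved.
B, D → A is preserved.
E → B is preserved.
B → D, E is preserved.

A, C → B, E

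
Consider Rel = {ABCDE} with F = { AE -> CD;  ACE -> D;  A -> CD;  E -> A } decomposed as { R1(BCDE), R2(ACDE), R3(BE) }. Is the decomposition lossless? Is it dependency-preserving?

lossless and dependency-preserving

Lossless test (chase): Rows 1 and 2 agree on E; apply E→A and equate their A entries. Rows 1 and 3 agree on E; apply E→A and equate their A entries. Rows 1 and 3 agree on AE; apply AE→CD and equate their CD entries. Row 1 is now all distinguished symbols — the join is lossless.
Dependency preservation: every FD's attributes lie within a single fragment, so each can be enforced locally — preserved.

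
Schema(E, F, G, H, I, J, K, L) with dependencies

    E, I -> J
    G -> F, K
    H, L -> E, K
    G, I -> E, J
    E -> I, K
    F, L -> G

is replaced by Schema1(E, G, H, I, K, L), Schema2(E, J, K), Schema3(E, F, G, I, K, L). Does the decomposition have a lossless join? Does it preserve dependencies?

Lossless test (chase): Rows 1 and 3 agree on E, I; apply E, I→J and equate their J entries. Rows 1 and 3 agree on G; apply G→F, K and equate their F, K entries. Rows 1 and 2 agree on E; apply E→I, K and equate their I, K entries. Rows 1 and 2 agree on E, I; apply E, I→J and equate their J entries. Row 1 is now all distinguished symbols — the join is lossless.
Dependency preservation: E, I → J; G, I → E, J are not contained in any single fragment, but the restricted closure of each left-hand side across the fragments still reaches the right-hand side; the remaining FDs each lie inside some fragment. All dependencies are preserved.

lossless and dependency-preserving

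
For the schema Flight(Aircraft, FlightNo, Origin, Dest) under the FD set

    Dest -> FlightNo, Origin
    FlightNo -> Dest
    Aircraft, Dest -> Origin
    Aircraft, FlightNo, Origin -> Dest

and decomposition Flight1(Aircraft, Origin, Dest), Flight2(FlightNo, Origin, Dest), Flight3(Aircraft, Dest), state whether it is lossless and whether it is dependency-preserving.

Lossless test (chase): Rows 1 and 2 agree on Dest; apply Dest→FlightNo, Origin and equate their FlightNo, Origin entries. Rows 1 and 3 agree on Dest; apply Dest→FlightNo, Origin and equate their FlightNo, Origin entries. Row 1 is now all distinguished symbols — the join is lossless.
Dependency preservation: Aircraft, FlightNo, Origin → Dest is not contained in any single fragment, but the restricted closure of its left-hand side across the fragments still reaches the right-hand side; the remaining FDs each lie inside some fragment. All dependencies are preserved.

lossless and dependency-preserving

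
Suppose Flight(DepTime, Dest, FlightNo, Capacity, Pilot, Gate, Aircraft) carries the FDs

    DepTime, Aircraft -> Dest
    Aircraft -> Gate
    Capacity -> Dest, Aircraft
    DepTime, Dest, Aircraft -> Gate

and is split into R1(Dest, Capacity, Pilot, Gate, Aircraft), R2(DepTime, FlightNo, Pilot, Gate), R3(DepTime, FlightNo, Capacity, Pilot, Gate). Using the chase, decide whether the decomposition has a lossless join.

Yes

Chase test. Columns are DepTime, Dest, FlightNo, Capacity, Pilot, Gate, Aircraft; row i has aⱼ where attribute j ∈ Ri, else bᵢⱼ.
Initial tableau (one row per fragment):
  row 1: b11 a2 b13 a4 a5 a6 a7
  row 2: a1 b22 a3 b24 a5 a6 b27
  row 3: a1 b32 a3 a4 a5 a6 b37
Rows 1 and 3 agree on Capacity; apply Capacity→Dest, Aircraft and equate their Dest, Aircraft entries.
Row 3 is now all distinguished symbols — the join is lossless.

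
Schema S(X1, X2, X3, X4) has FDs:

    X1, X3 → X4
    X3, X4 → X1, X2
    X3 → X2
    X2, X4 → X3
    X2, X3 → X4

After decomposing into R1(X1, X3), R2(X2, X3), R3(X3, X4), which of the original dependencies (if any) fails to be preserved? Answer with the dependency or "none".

X2, X4 → X3

Check X2, X4 → X3: no single fragment contains all of {X2, X3, X4}, and the restricted closure of {X2, X4} across the fragments never reaches {X3}.
X1, X3 → X4 is preserved.
X3, X4 → X1, X2 is preserved.
X3 → X2 is preserved.
X2, X3 → X4 is preserved.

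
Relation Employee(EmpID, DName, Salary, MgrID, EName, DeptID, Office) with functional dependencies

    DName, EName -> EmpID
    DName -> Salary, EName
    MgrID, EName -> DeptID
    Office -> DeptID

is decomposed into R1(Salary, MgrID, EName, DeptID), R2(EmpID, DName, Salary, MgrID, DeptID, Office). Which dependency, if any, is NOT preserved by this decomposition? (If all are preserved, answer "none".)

DName -> Salary, EName

Check DName → Salary, EName: no single fragment contains all of {DName, Salary, EName}, and the restricted closure of {DName} across the fragments never reaches {Salary, EName}.
DName, EName → EmpID is preserved.
MgrID, EName → DeptID is preserved.
Office → DeptID is preserved.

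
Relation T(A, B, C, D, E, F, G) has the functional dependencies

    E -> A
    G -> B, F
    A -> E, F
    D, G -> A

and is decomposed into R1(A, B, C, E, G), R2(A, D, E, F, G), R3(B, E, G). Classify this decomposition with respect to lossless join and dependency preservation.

Lossless test (chase): Rows 1 and 3 agree on E; apply E→A and equate their A entries. Rows 1 and 2 agree on G; apply G→B, F and equate their B, F entries. Rows 1 and 3 agree on G; apply G→B, F and equate their B, F entries. No row becomes fully distinguished — the join is lossy.
Dependency preservation: G → B, F is not contained in any single fragment, but the restricted closure of its left-hand side across the fragments still reaches the right-hand side; the remaining FDs each lie inside some fragment. All dependencies are preserved.

lossy but dependency-preserving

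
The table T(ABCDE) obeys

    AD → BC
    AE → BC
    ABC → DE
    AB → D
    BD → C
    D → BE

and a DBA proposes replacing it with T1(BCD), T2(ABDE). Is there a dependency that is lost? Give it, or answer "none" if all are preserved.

none

AD → BC: restricted closure across fragments reaches BC.
AE → BC: restricted closure across fragments reaches BC.
ABC → DE: restricted closure across fragments reaches DE.
AB → D lies within T2.
BD → C lies within T1.
D → BE lies within T2.
Every dependency is enforceable on the fragments, so the decomposition is dependency-preserving.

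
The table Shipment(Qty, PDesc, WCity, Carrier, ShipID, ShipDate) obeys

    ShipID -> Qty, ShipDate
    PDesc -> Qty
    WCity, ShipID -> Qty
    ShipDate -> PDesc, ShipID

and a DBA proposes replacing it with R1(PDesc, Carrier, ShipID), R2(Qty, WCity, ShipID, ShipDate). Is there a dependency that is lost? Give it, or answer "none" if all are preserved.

Check PDesc → Qty: no single fragment contains all of {Qty, PDesc}, and the restricted closure of {PDesc} across the fragments never reaches {Qty}.
ShipID → Qty, ShipDate is preserved.
WCity, ShipID → Qty is preserved.
ShipDate → PDesc, ShipID is preserved.

PDesc -> Qty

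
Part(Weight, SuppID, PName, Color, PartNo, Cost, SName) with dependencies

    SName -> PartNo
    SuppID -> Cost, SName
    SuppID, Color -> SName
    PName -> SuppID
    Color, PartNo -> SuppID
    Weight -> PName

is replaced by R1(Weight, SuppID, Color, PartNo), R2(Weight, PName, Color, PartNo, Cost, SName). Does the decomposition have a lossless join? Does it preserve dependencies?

Lossless test: (Weight, Color, PartNo)⁺ = {Weight, SuppID, PName, Color, PartNo, Cost, SName}, which contains all of one fragment — lossless.
Dependency preservation: the restricted closure of {SuppID} across the fragments never reaches {Cost, SName}, so SuppID → Cost, SName cannot be enforced without a join — not preserved.

lossless but not dependency-preserving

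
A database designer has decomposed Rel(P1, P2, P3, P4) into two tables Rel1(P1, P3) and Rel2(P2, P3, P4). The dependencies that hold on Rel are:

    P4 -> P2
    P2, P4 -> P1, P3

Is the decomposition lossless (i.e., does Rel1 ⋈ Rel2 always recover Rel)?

No

Common attributes: Rel1 ∩ Rel2 = {P3}.
No dependency enlarges {P3}, so (P3)⁺ = {P3}.
The closure contains neither all of Rel1 = {P1, P3} nor all of Rel2 = {P2, P3, P4}, so the common attributes are not a superkey of either fragment. The join is lossy.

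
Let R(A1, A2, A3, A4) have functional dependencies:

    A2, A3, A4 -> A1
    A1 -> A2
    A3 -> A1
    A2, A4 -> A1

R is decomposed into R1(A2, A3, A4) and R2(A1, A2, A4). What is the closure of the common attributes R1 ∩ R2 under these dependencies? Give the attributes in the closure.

A1, A2, A4

R1 ∩ R2 = {A2, A4}.
A2, A4 → A1 applies, adding A1
Closure: {A1, A2, A4}.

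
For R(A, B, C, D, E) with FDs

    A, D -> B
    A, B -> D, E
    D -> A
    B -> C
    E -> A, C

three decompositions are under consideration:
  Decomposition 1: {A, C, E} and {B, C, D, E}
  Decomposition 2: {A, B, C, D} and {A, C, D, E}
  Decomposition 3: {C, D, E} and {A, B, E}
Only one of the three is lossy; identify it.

Decomposition 3

Decomposition 1: common = {C, E}, closure = {A, C, E} → lossless.
Decomposition 2: common = {A, C, D}, closure = {A, B, C, D, E} → lossless.
Decomposition 3: common = {E}, closure = {A, C, E} → lossy.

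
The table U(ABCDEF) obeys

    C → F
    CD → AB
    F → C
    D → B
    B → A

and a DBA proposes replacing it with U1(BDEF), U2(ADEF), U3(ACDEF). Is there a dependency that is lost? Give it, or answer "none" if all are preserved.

Check B → A: no single fragment contains all of {AB}, and the restricted closure of {B} across the fragments never reaches {A}.
C → F is preserved.
CD → AB is preserved.
F → C is preserved.
D → B is preserved.

B → A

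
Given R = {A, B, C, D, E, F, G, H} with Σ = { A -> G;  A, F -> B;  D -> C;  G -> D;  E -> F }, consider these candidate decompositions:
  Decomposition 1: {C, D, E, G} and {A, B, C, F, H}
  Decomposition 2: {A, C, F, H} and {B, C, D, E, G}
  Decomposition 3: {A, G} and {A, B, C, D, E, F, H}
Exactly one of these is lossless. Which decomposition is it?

Decomposition 3

Decomposition 1: common = {C}, closure = {C} → lossy.
Decomposition 2: common = {C}, closure = {C} → lossy.
Decomposition 3: common = {A}, closure = {A, C, D, G} → lossless.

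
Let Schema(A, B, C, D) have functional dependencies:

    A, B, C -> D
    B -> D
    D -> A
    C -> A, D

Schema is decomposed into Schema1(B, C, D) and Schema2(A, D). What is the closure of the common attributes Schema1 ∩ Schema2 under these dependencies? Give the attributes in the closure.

Schema1 ∩ Schema2 = {D}.
D → A applies, adding A
Closure: {A, D}.

A, D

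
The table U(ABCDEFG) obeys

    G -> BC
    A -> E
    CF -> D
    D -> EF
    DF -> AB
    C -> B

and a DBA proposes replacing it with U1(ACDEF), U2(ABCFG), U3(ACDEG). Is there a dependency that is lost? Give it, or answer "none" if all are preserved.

DF -> AB

Check DF → AB: no single fragment contains all of {ABDF}, and the restricted closure of {DF} across the fragments never reaches {AB}.
G → BC is preserved.
A → E is preserved.
CF → D is preserved.
D → EF is preserved.
C → B is preserved.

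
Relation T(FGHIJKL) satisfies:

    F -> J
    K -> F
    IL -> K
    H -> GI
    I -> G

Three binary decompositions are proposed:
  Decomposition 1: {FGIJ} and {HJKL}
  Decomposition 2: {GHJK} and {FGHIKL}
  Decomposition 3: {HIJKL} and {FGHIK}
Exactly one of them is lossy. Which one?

Decomposition 1: common = {J}, closure = {J} → lossy.
Decomposition 2: common = {GHK}, closure = {FGHIJK} → lossless.
Decomposition 3: common = {HIK}, closure = {FGHIJK} → lossless.

Decomposition 1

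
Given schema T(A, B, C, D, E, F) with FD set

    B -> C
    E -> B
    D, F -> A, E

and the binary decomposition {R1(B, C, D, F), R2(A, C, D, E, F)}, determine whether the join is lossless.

Common attributes: R1 ∩ R2 = {C, D, F}.
Closure of {C, D, F}: D, F → A, E applies, adding A, E; E → B applies, adding B. So (C, D, F)⁺ = {A, B, C, D, E, F}.
This closure contains every attribute of R1, so R1 ∩ R2 → R1. The join is lossless.

Yes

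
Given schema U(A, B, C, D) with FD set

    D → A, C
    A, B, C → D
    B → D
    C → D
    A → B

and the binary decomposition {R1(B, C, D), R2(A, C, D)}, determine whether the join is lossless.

Yes

Common attributes: R1 ∩ R2 = {C, D}.
Closure of {C, D}: D → A, C applies, adding A; A → B applies, adding B. So (C, D)⁺ = {A, B, C, D}.
This closure contains every attribute of R1, so R1 ∩ R2 → R1. The join is lossless.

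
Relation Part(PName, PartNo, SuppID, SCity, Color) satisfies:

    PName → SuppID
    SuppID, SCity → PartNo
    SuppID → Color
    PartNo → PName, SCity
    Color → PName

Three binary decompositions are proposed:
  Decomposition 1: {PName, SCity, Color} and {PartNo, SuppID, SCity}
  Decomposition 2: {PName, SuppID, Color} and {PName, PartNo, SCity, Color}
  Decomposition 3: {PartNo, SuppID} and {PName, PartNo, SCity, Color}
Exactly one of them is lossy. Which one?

Decomposition 1: common = {SCity}, closure = {SCity} → lossy.
Decomposition 2: common = {PName, Color}, closure = {PName, SuppID, Color} → lossless.
Decomposition 3: common = {PartNo}, closure = {PName, PartNo, SuppID, SCity, Color} → lossless.

Decomposition 1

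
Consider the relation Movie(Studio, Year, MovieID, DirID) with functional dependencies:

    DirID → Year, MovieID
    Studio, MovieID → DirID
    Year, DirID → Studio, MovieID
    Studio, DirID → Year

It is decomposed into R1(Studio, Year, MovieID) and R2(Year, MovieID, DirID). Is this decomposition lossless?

No

Common attributes: R1 ∩ R2 = {Year, MovieID}.
No dependency enlarges {Year, MovieID}, so (Year, MovieID)⁺ = {Year, MovieID}.
The closure contains neither all of R1 = {Studio, Year, MovieID} nor all of R2 = {Year, MovieID, DirID}, so the common attributes are not a superkey of either fragment. The join is lossy.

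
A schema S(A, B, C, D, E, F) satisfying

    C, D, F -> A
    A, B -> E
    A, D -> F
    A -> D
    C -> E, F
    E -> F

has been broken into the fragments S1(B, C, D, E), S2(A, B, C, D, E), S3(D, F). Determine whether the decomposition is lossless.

No

Chase test. Columns are A, B, C, D, E, F; row i has aⱼ where attribute j ∈ Si, else bᵢⱼ.
Initial tableau (one row per fragment):
  row 1: b11 a2 a3 a4 a5 b16
  row 2: a1 a2 a3 a4 a5 b26
  row 3: b31 b32 b33 a4 b35 a6
Rows 1 and 2 agree on C; apply C→E, F and equate their E, F entries.
Rows 1 and 2 agree on C, D, F; apply C, D, F→A and equate their A entries.
No row becomes fully distinguished — the join is lossy.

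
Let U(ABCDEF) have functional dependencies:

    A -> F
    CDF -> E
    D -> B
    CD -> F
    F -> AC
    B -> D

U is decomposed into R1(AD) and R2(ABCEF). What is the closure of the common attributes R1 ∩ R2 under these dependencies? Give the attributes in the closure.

ACF

R1 ∩ R2 = {A}.
A → F applies, adding F
F → AC applies, adding C
Closure: {ACF}.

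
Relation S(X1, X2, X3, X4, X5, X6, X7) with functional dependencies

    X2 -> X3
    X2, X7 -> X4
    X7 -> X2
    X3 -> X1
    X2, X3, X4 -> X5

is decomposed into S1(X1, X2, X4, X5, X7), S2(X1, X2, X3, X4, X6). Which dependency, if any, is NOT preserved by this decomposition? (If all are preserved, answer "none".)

X2 → X3 lies within S2.
X2, X7 → X4 lies within S1.
X7 → X2 lies within S1.
X3 → X1 lies within S2.
X2, X3, X4 → X5: restricted closure across fragments reaches X5.
Every dependency is enforceable on the fragments, so the decomposition is dependency-preserving.

none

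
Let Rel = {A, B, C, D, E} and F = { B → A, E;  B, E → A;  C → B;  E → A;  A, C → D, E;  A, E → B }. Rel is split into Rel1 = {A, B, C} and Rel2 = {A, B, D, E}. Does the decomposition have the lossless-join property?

Common attributes: Rel1 ∩ Rel2 = {A, B}.
Closure of {A, B}: B → A, E applies, adding E. So (A, B)⁺ = {A, B, E}.
The closure contains neither all of Rel1 = {A, B, C} nor all of Rel2 = {A, B, D, E}, so the common attributes are not a superkey of either fragment. The join is lossy.

No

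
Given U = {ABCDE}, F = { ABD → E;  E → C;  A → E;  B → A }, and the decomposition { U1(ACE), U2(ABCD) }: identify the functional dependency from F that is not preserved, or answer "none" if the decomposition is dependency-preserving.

none

ABD → E: restricted closure across fragments reaches E.
E → C lies within U1.
A → E lies within U1.
B → A lies within U2.
Every dependency is enforceable on the fragments, so the decomposition is dependency-preserving.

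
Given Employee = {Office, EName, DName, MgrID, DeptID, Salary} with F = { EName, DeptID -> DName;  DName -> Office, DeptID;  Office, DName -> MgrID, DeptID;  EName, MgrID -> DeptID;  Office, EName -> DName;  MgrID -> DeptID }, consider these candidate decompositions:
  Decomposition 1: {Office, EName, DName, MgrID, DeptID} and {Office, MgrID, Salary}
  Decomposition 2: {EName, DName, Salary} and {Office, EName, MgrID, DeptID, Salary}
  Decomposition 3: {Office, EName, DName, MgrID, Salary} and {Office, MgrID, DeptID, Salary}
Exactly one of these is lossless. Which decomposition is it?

Decomposition 1: common = {Office, MgrID}, closure = {Office, MgrID, DeptID} → lossy.
Decomposition 2: common = {EName, Salary}, closure = {EName, Salary} → lossy.
Decomposition 3: common = {Office, MgrID, Salary}, closure = {Office, MgrID, DeptID, Salary} → lossless.

Decomposition 3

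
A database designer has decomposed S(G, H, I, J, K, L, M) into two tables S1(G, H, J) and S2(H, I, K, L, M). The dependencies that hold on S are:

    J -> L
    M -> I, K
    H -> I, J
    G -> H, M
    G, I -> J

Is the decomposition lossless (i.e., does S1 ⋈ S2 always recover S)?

No

Common attributes: S1 ∩ S2 = {H}.
Closure of {H}: H → I, J applies, adding I, J; J → L applies, adding L. So (H)⁺ = {H, I, J, L}.
The closure contains neither all of S1 = {G, H, J} nor all of S2 = {H, I, K, L, M}, so the common attributes are not a superkey of either fragment. The join is lossy.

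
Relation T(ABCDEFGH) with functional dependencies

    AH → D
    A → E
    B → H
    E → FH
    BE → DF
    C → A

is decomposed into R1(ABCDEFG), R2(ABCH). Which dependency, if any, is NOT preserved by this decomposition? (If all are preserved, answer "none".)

E → FH

Check E → FH: no single fragment contains all of {EFH}, and the restricted closure of {E} across the fragments never reaches {FH}.
AH → D is preserved.
A → E is preserved.
B → H is preserved.
BE → DF is preserved.
C → A is preserved.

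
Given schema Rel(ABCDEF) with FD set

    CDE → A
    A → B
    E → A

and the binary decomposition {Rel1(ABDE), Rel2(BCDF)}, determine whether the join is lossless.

Common attributes: Rel1 ∩ Rel2 = {BD}.
No dependency enlarges {BD}, so (BD)⁺ = {BD}.
The closure contains neither all of Rel1 = {ABDE} nor all of Rel2 = {BCDF}, so the common attributes are not a superkey of either fragment. The join is lossy.

No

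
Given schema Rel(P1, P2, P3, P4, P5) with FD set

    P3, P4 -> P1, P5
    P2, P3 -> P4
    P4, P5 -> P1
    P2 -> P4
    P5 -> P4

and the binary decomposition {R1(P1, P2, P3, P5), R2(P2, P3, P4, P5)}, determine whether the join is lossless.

Common attributes: R1 ∩ R2 = {P2, P3, P5}.
Closure of {P2, P3, P5}: P2, P3 → P4 applies, adding P4; P4, P5 → P1 applies, adding P1. So (P2, P3, P5)⁺ = {P1, P2, P3, P4, P5}.
This closure contains every attribute of R1, so R1 ∩ R2 → R1. The join is lossless.

Yes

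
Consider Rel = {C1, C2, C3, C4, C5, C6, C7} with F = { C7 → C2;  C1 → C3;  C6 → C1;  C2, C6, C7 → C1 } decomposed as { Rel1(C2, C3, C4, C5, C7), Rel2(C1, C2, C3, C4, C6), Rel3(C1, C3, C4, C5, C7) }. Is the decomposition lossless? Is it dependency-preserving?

Lossless test (chase): Rows 1 and 3 agree on C7; apply C7→C2 and equate their C2 entries. No row becomes fully distinguished — the join is lossy.
Dependency preservation: C2, C6, C7 → C1 is not contained in any single fragment, but the restricted closure of its left-hand side across the fragments still reaches the right-hand side; the remaining FDs each lie inside some fragment. All dependencies are preserved.

lossy but dependency-preserving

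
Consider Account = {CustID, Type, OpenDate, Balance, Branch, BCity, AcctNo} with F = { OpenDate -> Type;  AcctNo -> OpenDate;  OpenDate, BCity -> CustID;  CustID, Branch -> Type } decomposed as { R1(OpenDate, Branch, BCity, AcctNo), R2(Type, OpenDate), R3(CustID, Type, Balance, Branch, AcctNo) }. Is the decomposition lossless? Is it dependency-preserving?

lossy and not dependency-preserving

Lossless test (chase): Rows 1 and 2 agree on OpenDate; apply OpenDate→Type and equate their Type entries. Rows 1 and 3 agree on AcctNo; apply AcctNo→OpenDate and equate their OpenDate entries. No row becomes fully distinguished — the join is lossy.
Dependency preservation: the restricted closure of {OpenDate, BCity} across the fragments never reaches {CustID}, so OpenDate, BCity → CustID cannot be enforced without a join — not preserved.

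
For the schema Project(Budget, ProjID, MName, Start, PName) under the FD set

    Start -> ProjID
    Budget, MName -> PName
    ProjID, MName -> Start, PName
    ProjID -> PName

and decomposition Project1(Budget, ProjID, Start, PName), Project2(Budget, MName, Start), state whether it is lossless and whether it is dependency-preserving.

Lossless test: (Budget, Start)⁺ = {Budget, ProjID, Start, PName}, which contains all of one fragment — lossless.
Dependency preservation: the restricted closure of {Budget, MName} across the fragments never reaches {PName}, so Budget, MName → PName cannot be enforced without a join — not preserved.

lossless but not dependency-preserving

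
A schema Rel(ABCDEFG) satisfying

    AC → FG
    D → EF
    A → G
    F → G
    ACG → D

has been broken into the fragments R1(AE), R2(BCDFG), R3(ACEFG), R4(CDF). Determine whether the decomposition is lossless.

No

Chase test. Columns are ABCDEFG; row i has aⱼ where attribute j ∈ Ri, else bᵢⱼ.
Initial tableau (one row per fragment):
  row 1: a1 b12 b13 b14 a5 b16 b17
  row 2: b21 a2 a3 a4 b25 a6 a7
  row 3: a1 b32 a3 b34 a5 a6 a7
  row 4: b41 b42 a3 a4 b45 a6 b47
Rows 2 and 4 agree on D; apply D→EF and equate their EF entries.
Rows 1 and 3 agree on A; apply A→G and equate their G entries.
Rows 2 and 4 agree on F; apply F→G and equate their G entries.
No row becomes fully distinguished — the join is lossy.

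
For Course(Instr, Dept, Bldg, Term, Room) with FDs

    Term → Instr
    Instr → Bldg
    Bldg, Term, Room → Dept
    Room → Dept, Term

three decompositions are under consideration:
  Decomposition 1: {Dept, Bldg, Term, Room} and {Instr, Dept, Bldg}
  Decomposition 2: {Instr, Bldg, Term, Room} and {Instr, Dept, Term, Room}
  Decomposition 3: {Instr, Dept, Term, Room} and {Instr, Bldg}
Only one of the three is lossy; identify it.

Decomposition 1: common = {Dept, Bldg}, closure = {Dept, Bldg} → lossy.
Decomposition 2: common = {Instr, Term, Room}, closure = {Instr, Dept, Bldg, Term, Room} → lossless.
Decomposition 3: common = {Instr}, closure = {Instr, Bldg} → lossless.

Decomposition 1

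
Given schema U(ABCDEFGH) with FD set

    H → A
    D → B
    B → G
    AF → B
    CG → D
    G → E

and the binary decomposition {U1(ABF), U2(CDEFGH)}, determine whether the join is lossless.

No

Common attributes: U1 ∩ U2 = {F}.
No dependency enlarges {F}, so (F)⁺ = {F}.
The closure contains neither all of U1 = {ABF} nor all of U2 = {CDEFGH}, so the common attributes are not a superkey of either fragment. The join is lossy.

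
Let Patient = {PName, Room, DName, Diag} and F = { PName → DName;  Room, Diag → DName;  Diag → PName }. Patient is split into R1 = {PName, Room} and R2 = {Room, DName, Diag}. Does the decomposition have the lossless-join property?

Common attributes: R1 ∩ R2 = {Room}.
No dependency enlarges {Room}, so (Room)⁺ = {Room}.
The closure contains neither all of R1 = {PName, Room} nor all of R2 = {Room, DName, Diag}, so the common attributes are not a superkey of either fragment. The join is lossy.

No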